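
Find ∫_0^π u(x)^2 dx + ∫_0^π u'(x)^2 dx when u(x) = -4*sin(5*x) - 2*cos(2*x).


||u||_{H^1(0,π)}^2 = 800/21 + 218*π

u'(x) = 4*sin(2*x) - 20*cos(5*x).
Expand u² and (u')² and integrate term by term on (0, π), using: for integers n ≥ 1, ∫_0^π sin²(nx) dx = ∫_0^π cos²(nx) dx = π/2; for n ≠ n', ∫_0^π sin(nx)sin(n'x) dx = ∫_0^π cos(nx)cos(n'x) dx = 0; and by product-to-sum, ∫_0^π sin(nx)cos(n'x) dx = ½∫_0^π [sin((n+n')x) + sin((n−n')x)] dx, which is 0 when n+n' is even and 2n/(n²−n'²) when n+n' is odd (it need not vanish on (0, π)).
  u² squared terms: (-4)²·∫sin(5x)² dx = 16·π/2 = 8*π;  (-2)²·∫cos(2x)² dx = 4·π/2 = 2*π.
  u² cross terms: 2·(-4)·(-2)·∫sin(5x)·cos(2x) dx = 16·(10/21) = 160/21.
  So ∫_0^π u² dx = 8*π + 2*π + 160/21 = 160/21 + 10*π.
  (u')² squared terms: (-20)²·∫cos(5x)² dx = 400·π/2 = 200*π;  (4)²·∫sin(2x)² dx = 16·π/2 = 8*π.
  (u')² cross terms: 2·(-20)·(4)·∫cos(5x)·sin(2x) dx = -160·(-4/21) = 640/21.
  So ∫_0^π (u')² dx = 200*π + 8*π + 640/21 = 640/21 + 208*π.
||u||_{H^1}^2 = (160/21 + 10*π) + (640/21 + 208*π) = 800/21 + 218*π.


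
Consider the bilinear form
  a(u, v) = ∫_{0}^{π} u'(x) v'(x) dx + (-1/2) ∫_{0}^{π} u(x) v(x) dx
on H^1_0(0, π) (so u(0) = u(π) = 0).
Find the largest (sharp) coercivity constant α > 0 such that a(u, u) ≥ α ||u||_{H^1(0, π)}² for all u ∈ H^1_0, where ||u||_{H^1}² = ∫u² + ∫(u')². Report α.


α = 1/4

Coercivity of a(·,·) on H^1_0(0, π) means a(u, u) ≥ α ||u||_{H^1}² for every u ∈ H^1_0.
The interval has length L = π, and Poincaré/coercivity depend only on L. Here a(u, u) = ∫(u')² + (-1/2)·∫u².
Here c = -1/2 < 0 with |c| < (π/L)² = 1, so coercivity still holds. The condition a(u,u) ≥ α||u||_{H^1}² reads (1−α)∫(u')² ≥ (α−c)∫u². Any admissible α is ≤ 1 (rapidly oscillating u have ∫u²/∫(u')² → 0), and α = 1 would force 0 ≥ (1−c)∫u², impossible since c < 1; so 1−α > 0. By the sharp Poincaré inequality on H^1_0 of an interval of length L, ∫(u')² ≥ (π/L)²∫u² with equality for the first sine mode sin(π(x−x₀)/L) (x₀ the left endpoint), so the inequality holds for all u iff (1−α)(π/L)² ≥ α − c, i.e. α ≤ ((π/L)² + c)/((π/L)² + 1) = (1 + c(L/π)²)/(1 + (L/π)²). (Direct route, valid since c ≤ 0: Poincaré gives c∫u² ≥ c(L/π)²∫(u')², so a(u,u) ≥ (1 + c(L/π)²)∫(u')², while ||u||_{H^1}² ≤ (1 + (L/π)²)∫(u')²; dividing yields the same α.) With (π/L)² = 1 and c = -1/2, the largest admissible constant is α = ((π/L)² + c)/((π/L)² + 1).
Simplifying, α = 1/4.


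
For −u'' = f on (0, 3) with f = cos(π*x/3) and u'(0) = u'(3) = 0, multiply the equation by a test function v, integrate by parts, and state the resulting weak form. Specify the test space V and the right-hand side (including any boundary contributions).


V = H^1(0, 3) (no boundary constraint on v; u is determined up to an additive constant); weak form: ∫_0^3 u'v' dx = ∫_0^3 (cos(π*x/3)) v dx for all v ∈ V.

Multiply both sides by a test function v and integrate from 0 to 3:
  ∫_0^3 −u''(x) v(x) dx = ∫_0^3 f(x) v(x) dx.
Integrate the LHS by parts once:
  ∫_0^3 −u'' v dx = −[u'(x) v(x)]_0^3 + ∫_0^3 u'(x) v'(x) dx.
Thus ∫_0^3 u'(x) v'(x) dx = ∫_0^3 f(x) v(x) dx + [u'(x) v(x)]_0^3.
Choose V so that boundary terms are either known or forced to vanish.
u has homogeneous Neumann: u'(0) = u'(3) = 0. So [u' v]_0^3 = 0·v(3) − 0·v(0) = 0 for any v; take V = H^1(0, 3).
Weak formulation: find u (satisfying any essential BC) such that ∫_0^3 u'(x) v'(x) dx = ∫_0^3 f v dx for all v ∈ V (homogeneous Neumann, so boundary terms vanish).
Substituting f(x) = cos(π*x/3), the right-hand side is ∫_0^3 (cos(π*x/3)) v dx.
Compatibility check (pure Neumann): taking v ≡ 1 ∈ V gives 0 = ∫_0^3 f dx + (0) − (0), i.e. ∫_0^3 f dx must equal u'(0) − u'(3) = 0. Indeed ∫_0^3 (cos(π*x/3)) dx = 0, so the data are compatible. The solution is then unique only up to an additive constant (fix it e.g. by requiring ∫_0^3 u dx = 0).


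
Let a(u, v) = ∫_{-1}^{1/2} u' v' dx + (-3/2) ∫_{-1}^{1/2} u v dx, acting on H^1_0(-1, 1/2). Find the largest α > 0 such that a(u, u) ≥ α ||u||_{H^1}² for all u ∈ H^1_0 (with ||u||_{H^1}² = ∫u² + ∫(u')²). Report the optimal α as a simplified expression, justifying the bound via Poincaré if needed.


α = (-27 + 8*π^2)/(2*(9 + 4*π^2))

Coercivity of a(·,·) on H^1_0(-1, 1/2) means a(u, u) ≥ α ||u||_{H^1}² for every u ∈ H^1_0.
The interval has length L = 3/2, and Poincaré/coercivity depend only on L. Here a(u, u) = ∫(u')² + (-3/2)·∫u².
Here c = -3/2 < 0 with |c| < (π/L)² = 4*π^2/9, so coercivity still holds. The condition a(u,u) ≥ α||u||_{H^1}² reads (1−α)∫(u')² ≥ (α−c)∫u². Any admissible α is ≤ 1 (rapidly oscillating u have ∫u²/∫(u')² → 0), and α = 1 would force 0 ≥ (1−c)∫u², impossible since c < 1; so 1−α > 0. By the sharp Poincaré inequality on H^1_0 of an interval of length L, ∫(u')² ≥ (π/L)²∫u² with equality for the first sine mode sin(π(x−x₀)/L) (x₀ the left endpoint), so the inequality holds for all u iff (1−α)(π/L)² ≥ α − c, i.e. α ≤ ((π/L)² + c)/((π/L)² + 1) = (1 + c(L/π)²)/(1 + (L/π)²). (Direct route, valid since c ≤ 0: Poincaré gives c∫u² ≥ c(L/π)²∫(u')², so a(u,u) ≥ (1 + c(L/π)²)∫(u')², while ||u||_{H^1}² ≤ (1 + (L/π)²)∫(u')²; dividing yields the same α.) With (π/L)² = 4*π^2/9 and c = -3/2, the largest admissible constant is α = ((π/L)² + c)/((π/L)² + 1).
Simplifying, α = (-27 + 8*π^2)/(2*(9 + 4*π^2)).


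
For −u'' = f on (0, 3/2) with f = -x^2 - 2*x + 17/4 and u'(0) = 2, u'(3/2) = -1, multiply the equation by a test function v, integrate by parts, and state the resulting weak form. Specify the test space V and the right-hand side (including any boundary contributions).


V = H^1(0, 3/2) (v unrestricted at boundary; u is determined up to an additive constant); weak form: ∫_0^3/2 u'v' dx = ∫_0^3/2 (-x^2 - 2*x + 17/4) v dx − v(3/2) − 2·v(0) for all v ∈ V.

Multiply both sides by a test function v and integrate from 0 to 3/2:
  ∫_0^3/2 −u''(x) v(x) dx = ∫_0^3/2 f(x) v(x) dx.
Integrate the LHS by parts once:
  ∫_0^3/2 −u'' v dx = −[u'(x) v(x)]_0^3/2 + ∫_0^3/2 u'(x) v'(x) dx.
Thus ∫_0^3/2 u'(x) v'(x) dx = ∫_0^3/2 f(x) v(x) dx + [u'(x) v(x)]_0^3/2.
Choose V so that boundary terms are either known or forced to vanish.
u has inhomogeneous Neumann u'(0) = 2, u'(3/2) = -1. [u' v]_0^3/2 = (-1)·v(3/2) − (2)·v(0) = − v(3/2) − 2·v(0). Take V = H^1(0, 3/2); boundary term becomes part of RHS.
Weak formulation: find u (satisfying any essential BC) such that ∫_0^3/2 u'(x) v'(x) dx = ∫_0^3/2 f v dx − v(3/2) − 2·v(0) for all v ∈ V (Neumann data are natural BCs: they enter the RHS as boundary terms).
Substituting f(x) = -x^2 - 2*x + 17/4, the right-hand side is ∫_0^3/2 (-x^2 - 2*x + 17/4) v dx − v(3/2) − 2·v(0).
Compatibility check (pure Neumann): taking v ≡ 1 ∈ V gives 0 = ∫_0^3/2 f dx + (-1) − (2), i.e. ∫_0^3/2 f dx must equal u'(0) − u'(3/2) = 3. Indeed ∫_0^3/2 (-x^2 - 2*x + 17/4) dx = 3, so the data are compatible. The solution is then unique only up to an additive constant (fix it e.g. by requiring ∫_0^3/2 u dx = 0).


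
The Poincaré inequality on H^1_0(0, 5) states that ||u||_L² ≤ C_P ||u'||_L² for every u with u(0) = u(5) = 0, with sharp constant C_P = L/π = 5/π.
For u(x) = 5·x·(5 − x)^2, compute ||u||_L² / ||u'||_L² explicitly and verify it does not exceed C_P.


||u||_L² / ||u'||_L² = 5*sqrt(14)/14 < C_P = 5/π.

u(x) = 5·x·(5 − x)^2, so u'(x) = 5*(x - 5)*(3*x - 5).
u(x) = 5·x·(5 − x)^2 vanishes at x = 0 and x = 5, so u ∈ H^1_0(0, 5). Differentiate via the product rule and integrate the resulting polynomials term by term.
  ∫_0^5 u² dx = ∫_0^5 (25*x^6 - 500*x^5 + 3750*x^4 - 12500*x^3 + 15625*x^2) dx. Term by term:
    ∫_0^5 25*x^6 dx = 1953125/7;  ∫_0^5 -500*x^5 dx = -3906250/3;  ∫_0^5 3750*x^4 dx = 2343750;
    ∫_0^5 -12500*x^3 dx = -1953125;  ∫_0^5 15625*x^2 dx = 1953125/3.
  Sum: 1953125/7 − 3906250/3 + 2343750 − 1953125 + 1953125/3 = 390625/21.
  ∫_0^5 (u')² dx = ∫_0^5 (225*x^4 - 3000*x^3 + 13750*x^2 - 25000*x + 15625) dx. Term by term:
    ∫_0^5 225*x^4 dx = 140625;  ∫_0^5 -3000*x^3 dx = -468750;  ∫_0^5 13750*x^2 dx = 1718750/3;
    ∫_0^5 -25000*x dx = -312500;  ∫_0^5 15625 dx = 78125.
  Sum: 140625 − 468750 + 1718750/3 − 312500 + 78125 = 31250/3.
∫_0^5 u² dx = 390625/21, so ||u||_L² = 625*sqrt(21)/21.
∫_0^5 (u')² dx = 31250/3, so ||u'||_L² = 125*sqrt(6)/3.
Ratio ||u||_L² / ||u'||_L² = 5*sqrt(14)/14.
Sharp Poincaré constant on H^1_0(0, 5) is C_P = L/π = 5/π, achieved by sin(π/5·x).
A polynomial bump cannot attain the sharp Poincaré constant (only the first sine eigenfunction does), so the ratio is strictly less than C_P, consistent with ||u||_L² ≤ C_P ||u'||_L².


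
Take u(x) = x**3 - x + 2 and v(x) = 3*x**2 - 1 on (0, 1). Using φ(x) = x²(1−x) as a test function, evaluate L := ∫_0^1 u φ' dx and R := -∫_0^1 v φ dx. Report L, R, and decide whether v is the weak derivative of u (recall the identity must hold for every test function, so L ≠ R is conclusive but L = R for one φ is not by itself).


LHS = -1/60, RHS = -1/60. Yes, v = u' weakly.

u(x) = x**3 - x + 2, classical derivative u'(x) = 3*x**2 - 1.
φ(x) = x²(1−x), so φ'(x) = x*(2 - 3*x).
Note φ(0) = φ(1) = 0, so the boundary term u·φ vanishes.
LHS = ∫_0^1 u(x) φ'(x) dx = ∫_0^1 (-3*x^5 + 2*x^4 + 3*x^3 - 8*x^2 + 4*x) dx. Term by term:
  ∫_0^1 -3*x^5 dx = -1/2;  ∫_0^1 2*x^4 dx = 2/5;  ∫_0^1 3*x^3 dx = 3/4;
  ∫_0^1 -8*x^2 dx = -8/3;  ∫_0^1 4*x dx = 2.
Sum: -1/2 + 2/5 + 3/4 − 8/3 + 2 = -1/60.
So LHS = -1/60.
∫_0^1 v(x) φ(x) dx = ∫_0^1 (-3*x^5 + 3*x^4 + x^3 - x^2) dx. Term by term:
  ∫_0^1 -3*x^5 dx = -1/2;  ∫_0^1 3*x^4 dx = 3/5;  ∫_0^1 x^3 dx = 1/4;
  ∫_0^1 -x^2 dx = -1/3.
Sum: -1/2 + 3/5 + 1/4 − 1/3 = 1/60.
So RHS = -∫_0^1 v(x) φ(x) dx = -1/60.
LHS = RHS, so the identity holds for this test φ.
Moreover u is smooth here and v(x) = u'(x) = 3*x**2 - 1 pointwise, so the identity holds for every test function. Hence v is the weak derivative of u.


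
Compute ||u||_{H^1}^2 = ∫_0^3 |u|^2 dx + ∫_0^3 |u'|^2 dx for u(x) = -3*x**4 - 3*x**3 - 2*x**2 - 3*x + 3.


||u||_{H^1}^2 = 17942409/140

The H^1 norm (squared) on an interval (0, L) is
  ||u||_{H^1}^2 = ∫_0^L u(x)^2 dx + ∫_0^L u'(x)^2 dx.
Compute u'(x) = -12*x**3 - 9*x**2 - 4*x - 3.
Then u(x)^2 = 9*x**8 + 18*x**7 + 21*x**6 + 30*x**5 + 4*x**4 - 6*x**3 - 3*x**2 - 18*x + 9 and u'(x)^2 = 144*x**6 + 216*x**5 + 177*x**4 + 144*x**3 + 70*x**2 + 24*x + 9.
Integrate each monomial from 0 to 3 using ∫_0^3 c·x^n dx = c·3^(n+1)/(n+1):
  ∫_0^3 u(x)^2 dx = ∫_0^3 (9*x^8 + 18*x^7 + 21*x^6 + 30*x^5 + 4*x^4 - 6*x^3 - 3*x^2 - 18*x + 9) dx. Term by term:
    ∫_0^3 9*x^8 dx = 19683;  ∫_0^3 18*x^7 dx = 59049/4;  ∫_0^3 21*x^6 dx = 6561;
    ∫_0^3 30*x^5 dx = 3645;  ∫_0^3 4*x^4 dx = 972/5;  ∫_0^3 -6*x^3 dx = -243/2;
    ∫_0^3 -3*x^2 dx = -27;  ∫_0^3 -18*x dx = -81;  ∫_0^3 9 dx = 27.
  Sum: 19683 + 59049/4 + 6561 + 3645 + 972/5 − 243/2 − 27 − 81 + 27 = 892863/20.
  ∫_0^3 u'(x)^2 dx = ∫_0^3 (144*x^6 + 216*x^5 + 177*x^4 + 144*x^3 + 70*x^2 + 24*x + 9) dx. Term by term:
    ∫_0^3 144*x^6 dx = 314928/7;  ∫_0^3 216*x^5 dx = 26244;  ∫_0^3 177*x^4 dx = 43011/5;
    ∫_0^3 144*x^3 dx = 2916;  ∫_0^3 70*x^2 dx = 630;  ∫_0^3 24*x dx = 108;
    ∫_0^3 9 dx = 27.
  Sum: 314928/7 + 26244 + 43011/5 + 2916 + 630 + 108 + 27 = 2923092/35.
Adding: ||u||_{H^1}^2 = 892863/20 + 2923092/35 = 17942409/140.


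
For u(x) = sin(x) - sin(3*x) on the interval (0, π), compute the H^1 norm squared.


||u||_{H^1(0,π)}^2 = 6*π

u'(x) = cos(x) - 3*cos(3*x).
Expand u² and (u')² and integrate term by term on (0, π), using: for integers n ≥ 1, ∫_0^π sin²(nx) dx = ∫_0^π cos²(nx) dx = π/2; for n ≠ n', ∫_0^π sin(nx)sin(n'x) dx = ∫_0^π cos(nx)cos(n'x) dx = 0; and by product-to-sum, ∫_0^π sin(nx)cos(n'x) dx = ½∫_0^π [sin((n+n')x) + sin((n−n')x)] dx, which is 0 when n+n' is even and 2n/(n²−n'²) when n+n' is odd (it need not vanish on (0, π)).
  u² squared terms: (-1)²·∫sin(3x)² dx = 1·π/2 = π/2;  (1)²·∫sin(x)² dx = 1·π/2 = π/2.
  u² cross terms: 2·(-1)·(1)·∫sin(3x)·sin(x) dx = -2·(0) = 0.
  So ∫_0^π u² dx = π/2 + π/2 + 0 = π.
  (u')² squared terms: (-3)²·∫cos(3x)² dx = 9·π/2 = 9*π/2;  (1)²·∫cos(x)² dx = 1·π/2 = π/2.
  (u')² cross terms: 2·(-3)·(1)·∫cos(3x)·cos(x) dx = -6·(0) = 0.
  So ∫_0^π (u')² dx = 9*π/2 + π/2 + 0 = 5*π.
||u||_{H^1}^2 = (π) + (5*π) = 6*π.


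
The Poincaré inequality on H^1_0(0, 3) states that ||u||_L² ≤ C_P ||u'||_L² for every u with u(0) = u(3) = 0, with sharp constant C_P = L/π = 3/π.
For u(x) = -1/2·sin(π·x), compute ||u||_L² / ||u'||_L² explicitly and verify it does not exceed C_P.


||u||_L² / ||u'||_L² = 1/π < C_P = 3/π.

u(x) = -1/2·sin(π·x), so u'(x) = -π*cos(π*x)/2.
Writing u(x) = A·sin(kπx/L) with A = -1/2 and k = 3, use ∫_0^L sin²(kπx/L) dx = L/2 and ∫_0^L cos²(kπx/L) dx = L/2.
u² = 1/4·sin²(π·x) and (u')² = π^2/4·cos²(π·x), and each of sin², cos² integrates to L/2 = 3/2 over (0, 3).
∫_0^3 u² dx = 3/8, so ||u||_L² = sqrt(6)/4.
∫_0^3 (u')² dx = 3*π^2/8, so ||u'||_L² = sqrt(6)*π/4.
Ratio ||u||_L² / ||u'||_L² = 1/π.
Sharp Poincaré constant on H^1_0(0, 3) is C_P = L/π = 3/π, achieved by sin(π/3·x).
This is the k = 3 harmonic; the ratio L/(kπ) is strictly less than C_P = L/π, consistent with the sharp inequality ||u||_L² ≤ C_P ||u'||_L².


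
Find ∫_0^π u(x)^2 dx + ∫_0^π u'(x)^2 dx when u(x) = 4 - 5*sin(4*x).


||u||_{H^1(0,π)}^2 = 457*π/2

u'(x) = -20*cos(4*x).
Expand u² and (u')² and integrate term by term on (0, π), using: for integers n ≥ 1, ∫_0^π sin²(nx) dx = ∫_0^π cos²(nx) dx = π/2; for n ≠ n', ∫_0^π sin(nx)sin(n'x) dx = ∫_0^π cos(nx)cos(n'x) dx = 0; and by product-to-sum, ∫_0^π sin(nx)cos(n'x) dx = ½∫_0^π [sin((n+n')x) + sin((n−n')x)] dx, which is 0 when n+n' is even and 2n/(n²−n'²) when n+n' is odd (it need not vanish on (0, π)). For the constant mode: ∫_0^π 1 dx = π, ∫_0^π cos(nx) dx = 0, ∫_0^π sin(nx) dx = (1−(−1)^n)/n.
  u² squared terms: (4)²·∫1 dx = 16·π = 16*π;  (-5)²·∫sin(4x)² dx = 25·π/2 = 25*π/2.
  u² cross terms: 2·(4)·(-5)·∫1·sin(4x) dx = -40·(0) = 0.
  So ∫_0^π u² dx = 16*π + 25*π/2 + 0 = 57*π/2.
  (u')² squared terms: (-20)²·∫cos(4x)² dx = 400·π/2 = 200*π.
  So ∫_0^π (u')² dx = 200*π.
||u||_{H^1}^2 = (57*π/2) + (200*π) = 457*π/2.


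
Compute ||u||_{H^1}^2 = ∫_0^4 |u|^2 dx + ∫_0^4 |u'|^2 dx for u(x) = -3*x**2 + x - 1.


||u||_{H^1}^2 = 34088/15

The H^1 norm (squared) on an interval (0, L) is
  ||u||_{H^1}^2 = ∫_0^L u(x)^2 dx + ∫_0^L u'(x)^2 dx.
Compute u'(x) = 1 - 6*x.
Then u(x)^2 = 9*x**4 - 6*x**3 + 7*x**2 - 2*x + 1 and u'(x)^2 = 36*x**2 - 12*x + 1.
Integrate each monomial from 0 to 4 using ∫_0^4 c·x^n dx = c·4^(n+1)/(n+1):
  ∫_0^4 u(x)^2 dx = ∫_0^4 (9*x^4 - 6*x^3 + 7*x^2 - 2*x + 1) dx. Term by term:
    ∫_0^4 9*x^4 dx = 9216/5;  ∫_0^4 -6*x^3 dx = -384;  ∫_0^4 7*x^2 dx = 448/3;
    ∫_0^4 -2*x dx = -16;  ∫_0^4 1 dx = 4.
  Sum: 9216/5 − 384 + 448/3 − 16 + 4 = 23948/15.
  ∫_0^4 u'(x)^2 dx = ∫_0^4 (36*x^2 - 12*x + 1) dx. Term by term:
    ∫_0^4 36*x^2 dx = 768;  ∫_0^4 -12*x dx = -96;  ∫_0^4 1 dx = 4.
  Sum: 768 − 96 + 4 = 676.
Adding: ||u||_{H^1}^2 = 23948/15 + 676 = 34088/15.


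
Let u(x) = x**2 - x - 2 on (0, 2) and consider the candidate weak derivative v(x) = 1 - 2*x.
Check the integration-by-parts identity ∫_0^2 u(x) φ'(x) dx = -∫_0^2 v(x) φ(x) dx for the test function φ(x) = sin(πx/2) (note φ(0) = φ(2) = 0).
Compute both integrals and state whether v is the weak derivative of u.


LHS = -4/π, RHS = 4/π. No, v is not the weak derivative of u.

u(x) = x**2 - x - 2, classical derivative u'(x) = 2*x - 1.
φ(x) = sin(πx/2), so φ'(x) = π*cos(π*x/2)/2.
Note φ(0) = φ(2) = 0, so the boundary term u·φ vanishes.
LHS = ∫_0^2 u(x) φ'(x) dx = ∫_0^2 (π*x^2*cos(π*x/2)/2 - π*x*cos(π*x/2)/2 - π*cos(π*x/2)) dx. Term by term:
  ∫_0^2 -π*cos(π*x/2) dx = 0;  ∫_0^2 π*x^2*cos(π*x/2)/2 dx = -8/π;  ∫_0^2 -π*x*cos(π*x/2)/2 dx = 4/π.
Sum: 0 − 8/π + 4/π = -4/π.
So LHS = -4/π.
∫_0^2 v(x) φ(x) dx = ∫_0^2 (-2*x*sin(π*x/2) + sin(π*x/2)) dx. Term by term:
  ∫_0^2 -2*x*sin(π*x/2) dx = -8/π;  ∫_0^2 sin(π*x/2) dx = 4/π.
Sum: -8/π + 4/π = -4/π.
So RHS = -∫_0^2 v(x) φ(x) dx = 4/π.
LHS − RHS = -8/π ≠ 0, so the identity fails.
(For a valid weak derivative the identity must hold for EVERY test function, in particular this one. The failure shows v is NOT the weak derivative of u.)
Correct weak derivative would be u'(x) = 2*x - 1.


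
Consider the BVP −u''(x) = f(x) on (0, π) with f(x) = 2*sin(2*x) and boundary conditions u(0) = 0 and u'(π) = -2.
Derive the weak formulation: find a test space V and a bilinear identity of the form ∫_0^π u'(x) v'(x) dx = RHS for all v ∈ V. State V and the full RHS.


V = {v ∈ H^1(0, π) : v(0) = 0} (test functions vanish at x = 0 where u is specified); weak form: ∫_0^π u'v' dx = ∫_0^π (2*sin(2*x)) v dx − 2·v(π) for all v ∈ V.

Multiply both sides by a test function v and integrate from 0 to π:
  ∫_0^π −u''(x) v(x) dx = ∫_0^π f(x) v(x) dx.
Integrate the LHS by parts once:
  ∫_0^π −u'' v dx = −[u'(x) v(x)]_0^π + ∫_0^π u'(x) v'(x) dx.
Thus ∫_0^π u'(x) v'(x) dx = ∫_0^π f(x) v(x) dx + [u'(x) v(x)]_0^π.
Choose V so that boundary terms are either known or forced to vanish.
Mixed BC: u(0) = 0 (Dirichlet) and u'(π) = -2 (Neumann). Define V = {v ∈ H^1(0, π) : v(0) = 0}. Then [u' v]_0^π = u'(π)·v(π) − u'(0)·0 = − 2·v(π).
Weak formulation: find u (satisfying any essential BC) such that ∫_0^π u'(x) v'(x) dx = ∫_0^π f v dx − 2·v(π) for all v ∈ V (Dirichlet at 0 absorbed into V; Neumann datum at x = π contributes the boundary term).
Substituting f(x) = 2*sin(2*x), the right-hand side is ∫_0^π (2*sin(2*x)) v dx − 2·v(π).


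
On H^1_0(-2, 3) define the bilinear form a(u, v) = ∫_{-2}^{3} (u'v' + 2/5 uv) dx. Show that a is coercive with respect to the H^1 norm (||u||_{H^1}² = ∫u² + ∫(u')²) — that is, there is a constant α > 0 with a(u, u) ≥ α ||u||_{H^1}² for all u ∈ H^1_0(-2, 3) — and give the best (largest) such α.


α = (π^2 + 10)/(π^2 + 25)

Coercivity of a(·,·) on H^1_0(-2, 3) means a(u, u) ≥ α ||u||_{H^1}² for every u ∈ H^1_0.
The interval has length L = 5, and Poincaré/coercivity depend only on L. Here a(u, u) = ∫(u')² + (2/5)·∫u².
Here 0 < c = 2/5 < 1. The condition a(u,u) ≥ α||u||_{H^1}² reads (1−α)∫(u')² ≥ (α−c)∫u². Any admissible α is ≤ 1 (rapidly oscillating u have ∫u²/∫(u')² → 0), and α = 1 would force 0 ≥ (1−c)∫u², impossible since c < 1; so 1−α > 0. By the sharp Poincaré inequality on H^1_0 of an interval of length L, ∫(u')² ≥ (π/L)²∫u² with equality for the first sine mode sin(π(x−x₀)/L) (x₀ the left endpoint), so the inequality holds for all u iff (1−α)(π/L)² ≥ α − c, i.e. α ≤ ((π/L)² + c)/((π/L)² + 1) = (1 + c(L/π)²)/(1 + (L/π)²). With (π/L)² = π^2/25 and c = 2/5, the largest admissible constant is α = ((π/L)² + c)/((π/L)² + 1).
Simplifying, α = (π^2 + 10)/(π^2 + 25).


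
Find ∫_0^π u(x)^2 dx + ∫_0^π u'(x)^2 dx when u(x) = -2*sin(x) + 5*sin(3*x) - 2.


||u||_{H^1(0,π)}^2 = 8/3 + 133*π

u'(x) = -2*cos(x) + 15*cos(3*x).
Expand u² and (u')² and integrate term by term on (0, π), using: for integers n ≥ 1, ∫_0^π sin²(nx) dx = ∫_0^π cos²(nx) dx = π/2; for n ≠ n', ∫_0^π sin(nx)sin(n'x) dx = ∫_0^π cos(nx)cos(n'x) dx = 0; and by product-to-sum, ∫_0^π sin(nx)cos(n'x) dx = ½∫_0^π [sin((n+n')x) + sin((n−n')x)] dx, which is 0 when n+n' is even and 2n/(n²−n'²) when n+n' is odd (it need not vanish on (0, π)). For the constant mode: ∫_0^π 1 dx = π, ∫_0^π cos(nx) dx = 0, ∫_0^π sin(nx) dx = (1−(−1)^n)/n.
  u² squared terms: (-2)²·∫1 dx = 4·π = 4*π;  (-2)²·∫sin(x)² dx = 4·π/2 = 2*π;  (5)²·∫sin(3x)² dx = 25·π/2 = 25*π/2.
  u² cross terms: 2·(-2)·(-2)·∫1·sin(x) dx = 8·(2) = 16;  2·(-2)·(5)·∫1·sin(3x) dx = -20·(2/3) = -40/3;  2·(-2)·(5)·∫sin(x)·sin(3x) dx = -20·(0) = 0.
  So ∫_0^π u² dx = 4*π + 2*π + 25*π/2 + 16 − 40/3 + 0 = 8/3 + 37*π/2.
  (u')² squared terms: (-2)²·∫cos(x)² dx = 4·π/2 = 2*π;  (15)²·∫cos(3x)² dx = 225·π/2 = 225*π/2.
  (u')² cross terms: 2·(-2)·(15)·∫cos(x)·cos(3x) dx = -60·(0) = 0.
  So ∫_0^π (u')² dx = 2*π + 225*π/2 + 0 = 229*π/2.
||u||_{H^1}^2 = (8/3 + 37*π/2) + (229*π/2) = 8/3 + 133*π.


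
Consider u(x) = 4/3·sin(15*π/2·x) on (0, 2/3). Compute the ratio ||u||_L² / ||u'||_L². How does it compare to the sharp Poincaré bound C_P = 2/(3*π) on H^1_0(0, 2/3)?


||u||_L² / ||u'||_L² = 2/(15*π) < C_P = 2/(3*π).

u(x) = 4/3·sin(15*π/2·x), so u'(x) = 10*π*cos(15*π*x/2).
Writing u(x) = A·sin(kπx/L) with A = 4/3 and k = 5, use ∫_0^L sin²(kπx/L) dx = L/2 and ∫_0^L cos²(kπx/L) dx = L/2.
u² = 16/9·sin²(15*π/2·x) and (u')² = 100*π^2·cos²(15*π/2·x), and each of sin², cos² integrates to L/2 = 1/3 over (0, 2/3).
∫_0^2/3 u² dx = 16/27, so ||u||_L² = 4*sqrt(3)/9.
∫_0^2/3 (u')² dx = 100*π^2/3, so ||u'||_L² = 10*sqrt(3)*π/3.
Ratio ||u||_L² / ||u'||_L² = 2/(15*π).
Sharp Poincaré constant on H^1_0(0, 2/3) is C_P = L/π = 2/(3*π), achieved by sin(3*π/2·x).
This is the k = 5 harmonic; the ratio L/(kπ) is strictly less than C_P = L/π, consistent with the sharp inequality ||u||_L² ≤ C_P ||u'||_L².


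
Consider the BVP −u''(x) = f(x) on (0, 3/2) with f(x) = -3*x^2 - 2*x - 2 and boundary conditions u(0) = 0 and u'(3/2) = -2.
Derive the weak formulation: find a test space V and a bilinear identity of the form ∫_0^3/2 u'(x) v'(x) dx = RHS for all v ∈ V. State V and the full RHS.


V = {v ∈ H^1(0, 3/2) : v(0) = 0} (test functions vanish at x = 0 where u is specified); weak form: ∫_0^3/2 u'v' dx = ∫_0^3/2 (-3*x^2 - 2*x - 2) v dx − 2·v(3/2) for all v ∈ V.

Multiply both sides by a test function v and integrate from 0 to 3/2:
  ∫_0^3/2 −u''(x) v(x) dx = ∫_0^3/2 f(x) v(x) dx.
Integrate the LHS by parts once:
  ∫_0^3/2 −u'' v dx = −[u'(x) v(x)]_0^3/2 + ∫_0^3/2 u'(x) v'(x) dx.
Thus ∫_0^3/2 u'(x) v'(x) dx = ∫_0^3/2 f(x) v(x) dx + [u'(x) v(x)]_0^3/2.
Choose V so that boundary terms are either known or forced to vanish.
Mixed BC: u(0) = 0 (Dirichlet) and u'(3/2) = -2 (Neumann). Define V = {v ∈ H^1(0, 3/2) : v(0) = 0}. Then [u' v]_0^3/2 = u'(3/2)·v(3/2) − u'(0)·0 = − 2·v(3/2).
Weak formulation: find u (satisfying any essential BC) such that ∫_0^3/2 u'(x) v'(x) dx = ∫_0^3/2 f v dx − 2·v(3/2) for all v ∈ V (Dirichlet at 0 absorbed into V; Neumann datum at x = 3/2 contributes the boundary term).
Substituting f(x) = -3*x^2 - 2*x - 2, the right-hand side is ∫_0^3/2 (-3*x^2 - 2*x - 2) v dx − 2·v(3/2).


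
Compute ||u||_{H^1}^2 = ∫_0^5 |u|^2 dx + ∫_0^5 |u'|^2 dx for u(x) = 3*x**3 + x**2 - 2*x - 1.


||u||_{H^1}^2 = 2276525/14

The H^1 norm (squared) on an interval (0, L) is
  ||u||_{H^1}^2 = ∫_0^L u(x)^2 dx + ∫_0^L u'(x)^2 dx.
Compute u'(x) = 9*x**2 + 2*x - 2.
Then u(x)^2 = 9*x**6 + 6*x**5 - 11*x**4 - 10*x**3 + 2*x**2 + 4*x + 1 and u'(x)^2 = 81*x**4 + 36*x**3 - 32*x**2 - 8*x + 4.
Integrate each monomial from 0 to 5 using ∫_0^5 c·x^n dx = c·5^(n+1)/(n+1):
  ∫_0^5 u(x)^2 dx = ∫_0^5 (9*x^6 + 6*x^5 - 11*x^4 - 10*x^3 + 2*x^2 + 4*x + 1) dx. Term by term:
    ∫_0^5 9*x^6 dx = 703125/7;  ∫_0^5 6*x^5 dx = 15625;  ∫_0^5 -11*x^4 dx = -6875;
    ∫_0^5 -10*x^3 dx = -3125/2;  ∫_0^5 2*x^2 dx = 250/3;  ∫_0^5 4*x dx = 50;
    ∫_0^5 1 dx = 5.
  Sum: 703125/7 + 15625 − 6875 − 3125/2 + 250/3 + 50 + 5 = 4526435/42.
  ∫_0^5 u'(x)^2 dx = ∫_0^5 (81*x^4 + 36*x^3 - 32*x^2 - 8*x + 4) dx. Term by term:
    ∫_0^5 81*x^4 dx = 50625;  ∫_0^5 36*x^3 dx = 5625;  ∫_0^5 -32*x^2 dx = -4000/3;
    ∫_0^5 -8*x dx = -100;  ∫_0^5 4 dx = 20.
  Sum: 50625 + 5625 − 4000/3 − 100 + 20 = 164510/3.
Adding: ||u||_{H^1}^2 = 4526435/42 + 164510/3 = 2276525/14.


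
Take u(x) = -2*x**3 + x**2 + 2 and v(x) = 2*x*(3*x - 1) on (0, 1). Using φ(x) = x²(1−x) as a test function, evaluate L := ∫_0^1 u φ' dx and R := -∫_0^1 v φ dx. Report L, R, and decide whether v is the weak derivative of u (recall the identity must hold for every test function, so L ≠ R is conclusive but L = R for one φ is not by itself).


LHS = 1/10, RHS = -1/10. No, v is not the weak derivative of u.

u(x) = -2*x**3 + x**2 + 2, classical derivative u'(x) = -6*x**2 + 2*x.
φ(x) = x²(1−x), so φ'(x) = x*(2 - 3*x).
Note φ(0) = φ(1) = 0, so the boundary term u·φ vanishes.
LHS = ∫_0^1 u(x) φ'(x) dx = ∫_0^1 (6*x^5 - 7*x^4 + 2*x^3 - 6*x^2 + 4*x) dx. Term by term:
  ∫_0^1 6*x^5 dx = 1;  ∫_0^1 -7*x^4 dx = -7/5;  ∫_0^1 2*x^3 dx = 1/2;
  ∫_0^1 -6*x^2 dx = -2;  ∫_0^1 4*x dx = 2.
Sum: 1 − 7/5 + 1/2 − 2 + 2 = 1/10.
So LHS = 1/10.
∫_0^1 v(x) φ(x) dx = ∫_0^1 (-6*x^5 + 8*x^4 - 2*x^3) dx. Term by term:
  ∫_0^1 -6*x^5 dx = -1;  ∫_0^1 8*x^4 dx = 8/5;  ∫_0^1 -2*x^3 dx = -1/2.
Sum: -1 + 8/5 − 1/2 = 1/10.
So RHS = -∫_0^1 v(x) φ(x) dx = -1/10.
LHS − RHS = 1/5 ≠ 0, so the identity fails.
(For a valid weak derivative the identity must hold for EVERY test function, in particular this one. The failure shows v is NOT the weak derivative of u.)
Correct weak derivative would be u'(x) = -6*x**2 + 2*x.


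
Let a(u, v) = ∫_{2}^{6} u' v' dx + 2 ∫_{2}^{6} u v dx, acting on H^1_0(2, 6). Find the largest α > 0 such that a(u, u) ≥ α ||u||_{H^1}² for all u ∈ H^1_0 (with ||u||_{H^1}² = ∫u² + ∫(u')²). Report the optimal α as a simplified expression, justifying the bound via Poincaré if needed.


α = 1

Coercivity of a(·,·) on H^1_0(2, 6) means a(u, u) ≥ α ||u||_{H^1}² for every u ∈ H^1_0.
The interval has length L = 4, and Poincaré/coercivity depend only on L. Here a(u, u) = ∫(u')² + (2)·∫u².
Here c = 2 ≥ 1, so a(u,u) = ∫(u')² + c∫u² ≥ ∫(u')² + ∫u² = ||u||_{H^1}², i.e. α = 1 works. No larger α is possible: a(u,u) ≥ α||u||_{H^1}² means (1−α)∫(u')² ≥ (α−c)∫u², and for the modes u_n = sin(nπ(x−x₀)/L) (x₀ the left endpoint) one has ∫u_n²/∫(u_n')² = (L/(nπ))² → 0, so a(u_n,u_n)/||u_n||_{H^1}² → 1. Hence the optimal constant is α = 1.
Therefore α = 1.


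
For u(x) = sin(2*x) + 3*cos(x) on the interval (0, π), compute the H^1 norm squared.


||u||_{H^1(0,π)}^2 = 16 + 23*π/2

u'(x) = -3*sin(x) + 2*cos(2*x).
Expand u² and (u')² and integrate term by term on (0, π), using: for integers n ≥ 1, ∫_0^π sin²(nx) dx = ∫_0^π cos²(nx) dx = π/2; for n ≠ n', ∫_0^π sin(nx)sin(n'x) dx = ∫_0^π cos(nx)cos(n'x) dx = 0; and by product-to-sum, ∫_0^π sin(nx)cos(n'x) dx = ½∫_0^π [sin((n+n')x) + sin((n−n')x)] dx, which is 0 when n+n' is even and 2n/(n²−n'²) when n+n' is odd (it need not vanish on (0, π)).
  u² squared terms: (3)²·∫cos(x)² dx = 9·π/2 = 9*π/2;  (1)²·∫sin(2x)² dx = 1·π/2 = π/2.
  u² cross terms: 2·(3)·(1)·∫cos(x)·sin(2x) dx = 6·(4/3) = 8.
  So ∫_0^π u² dx = 9*π/2 + π/2 + 8 = 8 + 5*π.
  (u')² squared terms: (-3)²·∫sin(x)² dx = 9·π/2 = 9*π/2;  (2)²·∫cos(2x)² dx = 4·π/2 = 2*π.
  (u')² cross terms: 2·(-3)·(2)·∫sin(x)·cos(2x) dx = -12·(-2/3) = 8.
  So ∫_0^π (u')² dx = 9*π/2 + 2*π + 8 = 8 + 13*π/2.
||u||_{H^1}^2 = (8 + 5*π) + (8 + 13*π/2) = 16 + 23*π/2.


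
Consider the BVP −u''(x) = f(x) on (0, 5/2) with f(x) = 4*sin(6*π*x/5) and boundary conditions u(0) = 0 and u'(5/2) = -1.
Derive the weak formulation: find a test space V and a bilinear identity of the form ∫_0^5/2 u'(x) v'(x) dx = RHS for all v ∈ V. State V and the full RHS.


V = {v ∈ H^1(0, 5/2) : v(0) = 0} (test functions vanish at x = 0 where u is specified); weak form: ∫_0^5/2 u'v' dx = ∫_0^5/2 (4*sin(6*π*x/5)) v dx − v(5/2) for all v ∈ V.

Multiply both sides by a test function v and integrate from 0 to 5/2:
  ∫_0^5/2 −u''(x) v(x) dx = ∫_0^5/2 f(x) v(x) dx.
Integrate the LHS by parts once:
  ∫_0^5/2 −u'' v dx = −[u'(x) v(x)]_0^5/2 + ∫_0^5/2 u'(x) v'(x) dx.
Thus ∫_0^5/2 u'(x) v'(x) dx = ∫_0^5/2 f(x) v(x) dx + [u'(x) v(x)]_0^5/2.
Choose V so that boundary terms are either known or forced to vanish.
Mixed BC: u(0) = 0 (Dirichlet) and u'(5/2) = -1 (Neumann). Define V = {v ∈ H^1(0, 5/2) : v(0) = 0}. Then [u' v]_0^5/2 = u'(5/2)·v(5/2) − u'(0)·0 = − v(5/2).
Weak formulation: find u (satisfying any essential BC) such that ∫_0^5/2 u'(x) v'(x) dx = ∫_0^5/2 f v dx − v(5/2) for all v ∈ V (Dirichlet at 0 absorbed into V; Neumann datum at x = 5/2 contributes the boundary term).
Substituting f(x) = 4*sin(6*π*x/5), the right-hand side is ∫_0^5/2 (4*sin(6*π*x/5)) v dx − v(5/2).


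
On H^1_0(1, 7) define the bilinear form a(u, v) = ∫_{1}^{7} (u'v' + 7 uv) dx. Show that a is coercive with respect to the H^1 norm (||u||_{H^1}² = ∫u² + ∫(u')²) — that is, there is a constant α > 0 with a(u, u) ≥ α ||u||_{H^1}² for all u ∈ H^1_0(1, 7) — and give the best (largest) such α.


α = 1

Coercivity of a(·,·) on H^1_0(1, 7) means a(u, u) ≥ α ||u||_{H^1}² for every u ∈ H^1_0.
The interval has length L = 6, and Poincaré/coercivity depend only on L. Here a(u, u) = ∫(u')² + (7)·∫u².
Here c = 7 ≥ 1, so a(u,u) = ∫(u')² + c∫u² ≥ ∫(u')² + ∫u² = ||u||_{H^1}², i.e. α = 1 works. No larger α is possible: a(u,u) ≥ α||u||_{H^1}² means (1−α)∫(u')² ≥ (α−c)∫u², and for the modes u_n = sin(nπ(x−x₀)/L) (x₀ the left endpoint) one has ∫u_n²/∫(u_n')² = (L/(nπ))² → 0, so a(u_n,u_n)/||u_n||_{H^1}² → 1. Hence the optimal constant is α = 1.
Therefore α = 1.


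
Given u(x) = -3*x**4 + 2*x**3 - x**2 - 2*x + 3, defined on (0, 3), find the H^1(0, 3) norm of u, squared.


||u||_{H^1}^2 = 449319/10

The H^1 norm (squared) on an interval (0, L) is
  ||u||_{H^1}^2 = ∫_0^L u(x)^2 dx + ∫_0^L u'(x)^2 dx.
Compute u'(x) = -12*x**3 + 6*x**2 - 2*x - 2.
Then u(x)^2 = 9*x**8 - 12*x**7 + 10*x**6 + 8*x**5 - 25*x**4 + 16*x**3 - 2*x**2 - 12*x + 9 and u'(x)^2 = 144*x**6 - 144*x**5 + 84*x**4 + 24*x**3 - 20*x**2 + 8*x + 4.
Integrate each monomial from 0 to 3 using ∫_0^3 c·x^n dx = c·3^(n+1)/(n+1):
  ∫_0^3 u(x)^2 dx = ∫_0^3 (9*x^8 - 12*x^7 + 10*x^6 + 8*x^5 - 25*x^4 + 16*x^3 - 2*x^2 - 12*x + 9) dx. Term by term:
    ∫_0^3 9*x^8 dx = 19683;  ∫_0^3 -12*x^7 dx = -19683/2;  ∫_0^3 10*x^6 dx = 21870/7;
    ∫_0^3 8*x^5 dx = 972;  ∫_0^3 -25*x^4 dx = -1215;  ∫_0^3 16*x^3 dx = 324;
    ∫_0^3 -2*x^2 dx = -18;  ∫_0^3 -12*x dx = -54;  ∫_0^3 9 dx = 27.
  Sum: 19683 − 19683/2 + 21870/7 + 972 − 1215 + 324 − 18 − 54 + 27 = 182025/14.
  ∫_0^3 u'(x)^2 dx = ∫_0^3 (144*x^6 - 144*x^5 + 84*x^4 + 24*x^3 - 20*x^2 + 8*x + 4) dx. Term by term:
    ∫_0^3 144*x^6 dx = 314928/7;  ∫_0^3 -144*x^5 dx = -17496;  ∫_0^3 84*x^4 dx = 20412/5;
    ∫_0^3 24*x^3 dx = 486;  ∫_0^3 -20*x^2 dx = -180;  ∫_0^3 8*x dx = 36;
    ∫_0^3 4 dx = 12.
  Sum: 314928/7 − 17496 + 20412/5 + 486 − 180 + 36 + 12 = 1117554/35.
Adding: ||u||_{H^1}^2 = 182025/14 + 1117554/35 = 449319/10.


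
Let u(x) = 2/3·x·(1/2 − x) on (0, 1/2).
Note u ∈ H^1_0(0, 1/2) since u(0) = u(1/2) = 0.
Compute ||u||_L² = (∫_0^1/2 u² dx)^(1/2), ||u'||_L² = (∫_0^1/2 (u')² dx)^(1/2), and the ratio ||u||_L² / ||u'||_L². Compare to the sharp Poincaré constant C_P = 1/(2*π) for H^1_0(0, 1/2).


||u||_L² / ||u'||_L² = sqrt(10)/20 < C_P = 1/(2*π).

u(x) = 2/3·x·(1/2 − x), so u'(x) = 1/3 - 4*x/3.
u(x) = 2/3·x·(1/2 − x) vanishes at x = 0 and x = 1/2, so u ∈ H^1_0(0, 1/2). Differentiate via the product rule and integrate the resulting polynomials term by term.
  ∫_0^1/2 u² dx = ∫_0^1/2 (4*x^4/9 - 4*x^3/9 + x^2/9) dx. Term by term:
    ∫_0^1/2 4*x^4/9 dx = 1/360;  ∫_0^1/2 -4*x^3/9 dx = -1/144;  ∫_0^1/2 x^2/9 dx = 1/216.
  Sum: 1/360 − 1/144 + 1/216 = 1/2160.
  ∫_0^1/2 (u')² dx = ∫_0^1/2 (16*x^2/9 - 8*x/9 + 1/9) dx. Term by term:
    ∫_0^1/2 16*x^2/9 dx = 2/27;  ∫_0^1/2 -8*x/9 dx = -1/9;  ∫_0^1/2 1/9 dx = 1/18.
  Sum: 2/27 − 1/9 + 1/18 = 1/54.
∫_0^1/2 u² dx = 1/2160, so ||u||_L² = sqrt(15)/180.
∫_0^1/2 (u')² dx = 1/54, so ||u'||_L² = sqrt(6)/18.
Ratio ||u||_L² / ||u'||_L² = sqrt(10)/20.
Sharp Poincaré constant on H^1_0(0, 1/2) is C_P = L/π = 1/(2*π), achieved by sin(2*π·x).
A polynomial bump cannot attain the sharp Poincaré constant (only the first sine eigenfunction does), so the ratio is strictly less than C_P, consistent with ||u||_L² ≤ C_P ||u'||_L².


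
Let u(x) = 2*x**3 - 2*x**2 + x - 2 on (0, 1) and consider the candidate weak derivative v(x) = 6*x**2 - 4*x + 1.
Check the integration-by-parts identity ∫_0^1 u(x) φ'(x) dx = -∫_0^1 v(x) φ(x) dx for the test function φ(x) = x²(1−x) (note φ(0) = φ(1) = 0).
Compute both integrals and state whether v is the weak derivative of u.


LHS = -1/12, RHS = -1/12. Yes, v = u' weakly.

u(x) = 2*x**3 - 2*x**2 + x - 2, classical derivative u'(x) = 6*x**2 - 4*x + 1.
φ(x) = x²(1−x), so φ'(x) = x*(2 - 3*x).
Note φ(0) = φ(1) = 0, so the boundary term u·φ vanishes.
LHS = ∫_0^1 u(x) φ'(x) dx = ∫_0^1 (-6*x^5 + 10*x^4 - 7*x^3 + 8*x^2 - 4*x) dx. Term by term:
  ∫_0^1 -6*x^5 dx = -1;  ∫_0^1 10*x^4 dx = 2;  ∫_0^1 -7*x^3 dx = -7/4;
  ∫_0^1 8*x^2 dx = 8/3;  ∫_0^1 -4*x dx = -2.
Sum: -1 + 2 − 7/4 + 8/3 − 2 = -1/12.
So LHS = -1/12.
∫_0^1 v(x) φ(x) dx = ∫_0^1 (-6*x^5 + 10*x^4 - 5*x^3 + x^2) dx. Term by term:
  ∫_0^1 -6*x^5 dx = -1;  ∫_0^1 10*x^4 dx = 2;  ∫_0^1 -5*x^3 dx = -5/4;
  ∫_0^1 x^2 dx = 1/3.
Sum: -1 + 2 − 5/4 + 1/3 = 1/12.
So RHS = -∫_0^1 v(x) φ(x) dx = -1/12.
LHS = RHS, so the identity holds for this test φ.
Moreover u is smooth here and v(x) = u'(x) = 6*x**2 - 4*x + 1 pointwise, so the identity holds for every test function. Hence v is the weak derivative of u.


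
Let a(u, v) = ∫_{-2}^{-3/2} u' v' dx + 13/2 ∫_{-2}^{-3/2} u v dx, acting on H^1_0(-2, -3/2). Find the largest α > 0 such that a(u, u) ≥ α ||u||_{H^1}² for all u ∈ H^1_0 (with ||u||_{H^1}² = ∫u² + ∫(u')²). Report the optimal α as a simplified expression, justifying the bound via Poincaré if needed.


α = 1

Coercivity of a(·,·) on H^1_0(-2, -3/2) means a(u, u) ≥ α ||u||_{H^1}² for every u ∈ H^1_0.
The interval has length L = 1/2, and Poincaré/coercivity depend only on L. Here a(u, u) = ∫(u')² + (13/2)·∫u².
Here c = 13/2 ≥ 1, so a(u,u) = ∫(u')² + c∫u² ≥ ∫(u')² + ∫u² = ||u||_{H^1}², i.e. α = 1 works. No larger α is possible: a(u,u) ≥ α||u||_{H^1}² means (1−α)∫(u')² ≥ (α−c)∫u², and for the modes u_n = sin(nπ(x−x₀)/L) (x₀ the left endpoint) one has ∫u_n²/∫(u_n')² = (L/(nπ))² → 0, so a(u_n,u_n)/||u_n||_{H^1}² → 1. Hence the optimal constant is α = 1.
Therefore α = 1.


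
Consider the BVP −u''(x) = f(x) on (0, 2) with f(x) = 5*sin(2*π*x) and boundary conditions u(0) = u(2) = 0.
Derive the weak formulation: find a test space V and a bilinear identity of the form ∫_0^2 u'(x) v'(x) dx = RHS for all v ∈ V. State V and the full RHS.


V = H^1_0(0, 2) (so v(0) = v(2) = 0); weak form: ∫_0^2 u'v' dx = ∫_0^2 (5*sin(2*π*x)) v dx for all v ∈ V.

Multiply both sides by a test function v and integrate from 0 to 2:
  ∫_0^2 −u''(x) v(x) dx = ∫_0^2 f(x) v(x) dx.
Integrate the LHS by parts once:
  ∫_0^2 −u'' v dx = −[u'(x) v(x)]_0^2 + ∫_0^2 u'(x) v'(x) dx.
Thus ∫_0^2 u'(x) v'(x) dx = ∫_0^2 f(x) v(x) dx + [u'(x) v(x)]_0^2.
Choose V so that boundary terms are either known or forced to vanish.
u is Dirichlet: u(0) = u(2) = 0. Let V = H^1_0(0, 2); then v(0) = v(2) = 0, and [u' v]_0^2 = 0.
Weak formulation: find u (satisfying any essential BC) such that ∫_0^2 u'(x) v'(x) dx = ∫_0^2 f v dx for all v ∈ V.
Substituting f(x) = 5*sin(2*π*x), the right-hand side is ∫_0^2 (5*sin(2*π*x)) v dx.


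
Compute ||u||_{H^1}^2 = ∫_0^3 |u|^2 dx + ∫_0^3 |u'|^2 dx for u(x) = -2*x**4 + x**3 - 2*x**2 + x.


||u||_{H^1}^2 = 1721523/70

The H^1 norm (squared) on an interval (0, L) is
  ||u||_{H^1}^2 = ∫_0^L u(x)^2 dx + ∫_0^L u'(x)^2 dx.
Compute u'(x) = -8*x**3 + 3*x**2 - 4*x + 1.
Then u(x)^2 = 4*x**8 - 4*x**7 + 9*x**6 - 8*x**5 + 6*x**4 - 4*x**3 + x**2 and u'(x)^2 = 64*x**6 - 48*x**5 + 73*x**4 - 40*x**3 + 22*x**2 - 8*x + 1.
Integrate each monomial from 0 to 3 using ∫_0^3 c·x^n dx = c·3^(n+1)/(n+1):
  ∫_0^3 u(x)^2 dx = ∫_0^3 (4*x^8 - 4*x^7 + 9*x^6 - 8*x^5 + 6*x^4 - 4*x^3 + x^2) dx. Term by term:
    ∫_0^3 4*x^8 dx = 8748;  ∫_0^3 -4*x^7 dx = -6561/2;  ∫_0^3 9*x^6 dx = 19683/7;
    ∫_0^3 -8*x^5 dx = -972;  ∫_0^3 6*x^4 dx = 1458/5;  ∫_0^3 -4*x^3 dx = -81;
    ∫_0^3 x^2 dx = 9.
  Sum: 8748 − 6561/2 + 19683/7 − 972 + 1458/5 − 81 + 9 = 526887/70.
  ∫_0^3 u'(x)^2 dx = ∫_0^3 (64*x^6 - 48*x^5 + 73*x^4 - 40*x^3 + 22*x^2 - 8*x + 1) dx. Term by term:
    ∫_0^3 64*x^6 dx = 139968/7;  ∫_0^3 -48*x^5 dx = -5832;  ∫_0^3 73*x^4 dx = 17739/5;
    ∫_0^3 -40*x^3 dx = -810;  ∫_0^3 22*x^2 dx = 198;  ∫_0^3 -8*x dx = -36;
    ∫_0^3 1 dx = 3.
  Sum: 139968/7 − 5832 + 17739/5 − 810 + 198 − 36 + 3 = 597318/35.
Adding: ||u||_{H^1}^2 = 526887/70 + 597318/35 = 1721523/70.


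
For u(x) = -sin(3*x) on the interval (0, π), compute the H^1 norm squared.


||u||_{H^1(0,π)}^2 = 5*π

u'(x) = -3*cos(3*x).
Expand u² and (u')² and integrate term by term on (0, π), using: for integers n ≥ 1, ∫_0^π sin²(nx) dx = ∫_0^π cos²(nx) dx = π/2; for n ≠ n', ∫_0^π sin(nx)sin(n'x) dx = ∫_0^π cos(nx)cos(n'x) dx = 0; and by product-to-sum, ∫_0^π sin(nx)cos(n'x) dx = ½∫_0^π [sin((n+n')x) + sin((n−n')x)] dx, which is 0 when n+n' is even and 2n/(n²−n'²) when n+n' is odd (it need not vanish on (0, π)).
  u² squared terms: (-1)²·∫sin(3x)² dx = 1·π/2 = π/2.
  So ∫_0^π u² dx = π/2.
  (u')² squared terms: (-3)²·∫cos(3x)² dx = 9·π/2 = 9*π/2.
  So ∫_0^π (u')² dx = 9*π/2.
||u||_{H^1}^2 = (π/2) + (9*π/2) = 5*π.


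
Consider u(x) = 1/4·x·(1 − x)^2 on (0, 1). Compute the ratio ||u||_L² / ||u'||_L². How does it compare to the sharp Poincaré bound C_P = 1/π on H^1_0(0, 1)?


||u||_L² / ||u'||_L² = sqrt(14)/14 < C_P = 1/π.

u(x) = 1/4·x·(1 − x)^2, so u'(x) = (x - 1)*(3*x - 1)/4.
u(x) = 1/4·x·(1 − x)^2 vanishes at x = 0 and x = 1, so u ∈ H^1_0(0, 1). Differentiate via the product rule and integrate the resulting polynomials term by term.
  ∫_0^1 u² dx = ∫_0^1 (x^6/16 - x^5/4 + 3*x^4/8 - x^3/4 + x^2/16) dx. Term by term:
    ∫_0^1 x^6/16 dx = 1/112;  ∫_0^1 -x^5/4 dx = -1/24;  ∫_0^1 3*x^4/8 dx = 3/40;
    ∫_0^1 -x^3/4 dx = -1/16;  ∫_0^1 x^2/16 dx = 1/48.
  Sum: 1/112 − 1/24 + 3/40 − 1/16 + 1/48 = 1/1680.
  ∫_0^1 (u')² dx = ∫_0^1 (9*x^4/16 - 3*x^3/2 + 11*x^2/8 - x/2 + 1/16) dx. Term by term:
    ∫_0^1 9*x^4/16 dx = 9/80;  ∫_0^1 -3*x^3/2 dx = -3/8;  ∫_0^1 11*x^2/8 dx = 11/24;
    ∫_0^1 -x/2 dx = -1/4;  ∫_0^1 1/16 dx = 1/16.
  Sum: 9/80 − 3/8 + 11/24 − 1/4 + 1/16 = 1/120.
∫_0^1 u² dx = 1/1680, so ||u||_L² = sqrt(105)/420.
∫_0^1 (u')² dx = 1/120, so ||u'||_L² = sqrt(30)/60.
Ratio ||u||_L² / ||u'||_L² = sqrt(14)/14.
Sharp Poincaré constant on H^1_0(0, 1) is C_P = L/π = 1/π, achieved by sin(π·x).
A polynomial bump cannot attain the sharp Poincaré constant (only the first sine eigenfunction does), so the ratio is strictly less than C_P, consistent with ||u||_L² ≤ C_P ||u'||_L².


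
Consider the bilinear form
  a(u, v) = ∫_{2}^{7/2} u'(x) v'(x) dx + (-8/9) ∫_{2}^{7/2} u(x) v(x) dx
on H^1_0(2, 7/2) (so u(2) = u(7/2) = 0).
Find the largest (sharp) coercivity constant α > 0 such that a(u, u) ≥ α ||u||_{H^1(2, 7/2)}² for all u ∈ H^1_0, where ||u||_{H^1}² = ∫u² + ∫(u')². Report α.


α = 4*(-2 + π^2)/(9 + 4*π^2)

Coercivity of a(·,·) on H^1_0(2, 7/2) means a(u, u) ≥ α ||u||_{H^1}² for every u ∈ H^1_0.
The interval has length L = 3/2, and Poincaré/coercivity depend only on L. Here a(u, u) = ∫(u')² + (-8/9)·∫u².
Here c = -8/9 < 0 with |c| < (π/L)² = 4*π^2/9, so coercivity still holds. The condition a(u,u) ≥ α||u||_{H^1}² reads (1−α)∫(u')² ≥ (α−c)∫u². Any admissible α is ≤ 1 (rapidly oscillating u have ∫u²/∫(u')² → 0), and α = 1 would force 0 ≥ (1−c)∫u², impossible since c < 1; so 1−α > 0. By the sharp Poincaré inequality on H^1_0 of an interval of length L, ∫(u')² ≥ (π/L)²∫u² with equality for the first sine mode sin(π(x−x₀)/L) (x₀ the left endpoint), so the inequality holds for all u iff (1−α)(π/L)² ≥ α − c, i.e. α ≤ ((π/L)² + c)/((π/L)² + 1) = (1 + c(L/π)²)/(1 + (L/π)²). (Direct route, valid since c ≤ 0: Poincaré gives c∫u² ≥ c(L/π)²∫(u')², so a(u,u) ≥ (1 + c(L/π)²)∫(u')², while ||u||_{H^1}² ≤ (1 + (L/π)²)∫(u')²; dividing yields the same α.) With (π/L)² = 4*π^2/9 and c = -8/9, the largest admissible constant is α = ((π/L)² + c)/((π/L)² + 1).
Simplifying, α = 4*(-2 + π^2)/(9 + 4*π^2).
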